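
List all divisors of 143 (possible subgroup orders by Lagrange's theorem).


Lagrange's theorem: |H| divides |G|
|G| = 143
Divisors of 143: 1, 11, 13, 143

Possible subgroup orders: {1, 11, 13, 143}


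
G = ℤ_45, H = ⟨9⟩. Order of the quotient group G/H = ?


|⟨9⟩| = n / gcd(9, 45) = 45 / 9 = 5
H is normal (ℤ_45 is abelian).
|G/H| = |G| / |H| = 45 / 5 = 9

|G/H| = 9


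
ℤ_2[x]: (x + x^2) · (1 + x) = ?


Expand and collect like terms; reduce coefficients mod 2:
x^0: 0·1 = 0 ≡ 0 (mod 2)
x^1: 0·1 + 1·1 = 1 ≡ 1 (mod 2)
x^2: 1·1 + 1·1 = 2 ≡ 0 (mod 2)
x^3: 1·1 = 1 ≡ 1 (mod 2)
Result: x + x^3

f · g = x + x^3


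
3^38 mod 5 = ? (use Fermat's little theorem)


Fermat's little theorem: if p is prime and gcd(a,p)=1, then a^(p-1) ≡ 1 (mod p)
p = 5 is prime, gcd(3,5) = 1
Reduce exponent: 38 mod 4 = 2
So 3^38 ≡ 3^2 (mod 5)
3^2 mod 5 = 4

3^38 ≡ 4 (mod 5)


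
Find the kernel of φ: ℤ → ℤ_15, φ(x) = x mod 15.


Kernel = preimage of identity
ker(φ) = {x ∈ ℤ : x ≡ 0 (mod 15)} = 15ℤ = {0, ±15, ±30, ...}

ker(φ) = 15ℤ


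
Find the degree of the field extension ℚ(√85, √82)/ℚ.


[ℚ(√85,√82):ℚ] = [ℚ(√85,√82):ℚ(√85)]·[ℚ(√85):ℚ] = 2·2 = 4

[ℚ(√85, √82)/ℚ] = 4


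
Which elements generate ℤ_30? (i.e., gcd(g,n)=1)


g generates ℤ_n iff gcd(g,n) = 1
Prime factors of 30: 2, 3, 5
Generators are g ∈ {1,...,29} not divisible by any of these primes.
Generators: {1, 7, 11, 13, 17, 19, 23, 29}
Number of generators = φ(30) = 8

Generators of ℤ_30 = {1, 7, 11, 13, 17, 19, 23, 29}


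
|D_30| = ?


|D_n| = 2n (n rotations and n reflections)
|D_30| = 2×30 = 60

|D_30| = 60


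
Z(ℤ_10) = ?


Z(G) = {g ∈ G | gx = xg for all x ∈ G}
ℤ_10 is abelian, so Z(G) = G

Z(ℤ_10) = ℤ_10


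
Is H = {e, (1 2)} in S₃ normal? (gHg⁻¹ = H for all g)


H = {e, (1 2)} in S₃
(1 3)(1 2)(1 3)⁻¹ = (2 3) ∉ {e, (1 2)}, so it is not normal

No, not a normal subgroup


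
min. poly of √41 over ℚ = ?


√41 satisfies x² - 41 = 0, irreducible over ℚ since 41 is squarefree

Minimal polynomial: x² - 41


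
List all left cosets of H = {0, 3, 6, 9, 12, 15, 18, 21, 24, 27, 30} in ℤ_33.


H = {0, 3, 6, 9, 12, 15, 18, 21, 24, 27, 30}, |H| = 11
Number of cosets = |G|/|H| = 33/11 = 3
0 + H = {0, 3, 6, 9, 12, 15, 18, 21, 24, 27, 30}
1 + H = {1, 4, 7, 10, 13, 16, 19, 22, 25, 28, 31}
2 + H = {2, 5, 8, 11, 14, 17, 20, 23, 26, 29, 32}

Cosets: 0+H={0,3,6,9,12,15,18,21,24,27,30}; 1+H={1,4,7,10,13,16,19,22,25,28,31}; 2+H={2,5,8,11,14,17,20,23,26,29,32}


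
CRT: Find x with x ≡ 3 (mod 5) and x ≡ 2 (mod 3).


m₁ = 5, m₂ = 3, gcd = 1, so CRT applies. M = m₁·m₂ = 15
Let M₁ = M/m₁ = 3, M₂ = M/m₂ = 5
Find y₁ ≡ M₁⁻¹ (mod m₁): 3⁻¹ ≡ 2 (mod 5)
Find y₂ ≡ M₂⁻¹ (mod m₂): 5⁻¹ ≡ 2 (mod 3)
x = a₁·M₁·y₁ + a₂·M₂·y₂ = 3·3·2 + 2·5·2 = 38
Reduce mod 15: x ≡ 8
Check: 8 mod 5 = 3 ✓, 8 mod 3 = 2 ✓

x ≡ 8 (mod 15)


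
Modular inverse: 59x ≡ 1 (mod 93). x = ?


Use the extended Euclidean algorithm to write 1 = 59·s + 93·t; then s mod 93 is the inverse.
Euclidean algorithm:
  59 = 0·93 + 59
  93 = 1·59 + 34
  59 = 1·34 + 25
  34 = 1·25 + 9
  25 = 2·9 + 7
  9 = 1·7 + 2
  7 = 3·2 + 1
  2 = 2·1 + 0
gcd(59,93) = 1
Back-substitution gives: 59·(41) + 93·(-26) = 1
So 59⁻¹ ≡ 41 ≡ 41 (mod 93)
Check: 59 × 41 = 2419 ≡ 1 (mod 93) ✓

59⁻¹ ≡ 41 (mod 93)


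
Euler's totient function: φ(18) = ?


φ(n) = count of k ∈ {1,...,n} with gcd(k,n)=1
Coprimes to 18: {1, 5, 7, 11, 13, 17}
Count: 6

φ(18) = 6


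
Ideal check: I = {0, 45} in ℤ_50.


Check ideal conditions for I = {0, 45} in ℤ_50:
(1) I is an additive subgroup? No
(2) For r ∈ ℤ_50 and a ∈ I: r·a ∈ I? No  [counterexample: r=2, a=45, r·a mod 50 = 40 ∉ I]

No, I is not an ideal of ℤ_50


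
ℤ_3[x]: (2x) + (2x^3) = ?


Add coefficients mod 3:
x^0: 0 + 0 = 0 (mod 3)
x^1: 2 + 0 = 2 (mod 3)
x^2: 0 + 0 = 0 (mod 3)
x^3: 0 + 2 = 2 (mod 3)
Result: 2x + 2x^3

f + g = 2x + 2x^3


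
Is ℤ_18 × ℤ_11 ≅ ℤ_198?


Comparing ℤ_18 × ℤ_11 and ℤ_198:
gcd(18,11) = 1, so ℤ_18 × ℤ_11 ≅ ℤ_198 (CRT)

Yes, ℤ_18 × ℤ_11 ≅ ℤ_198


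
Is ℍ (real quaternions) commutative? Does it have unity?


quaternion multiplication is non-commutative (ij = k ≠ ji = -k); has unity 1; a division ring but not an integral domain since integral domains are commutative by convention
Commutative: No
Integral domain: No
Has unity: Yes

ℍ (real quaternions): Commutative=No, Unity=Yes


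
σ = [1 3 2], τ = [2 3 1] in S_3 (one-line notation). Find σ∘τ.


σ∘τ: apply τ first, then σ
1 →τ 2 →σ 3
2 →τ 3 →σ 2
3 →τ 1 →σ 1

σ∘τ = [3 2 1]


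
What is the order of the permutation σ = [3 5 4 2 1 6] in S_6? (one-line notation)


Cycle decomposition: (1 3 4 2 5)
Cycle lengths: 5
Order = lcm(5) = 5

ord(σ) = 5


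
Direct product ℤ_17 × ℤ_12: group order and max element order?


|ℤ_17 × ℤ_12| = 17 × 12 = 204
Max element order = lcm(17,12) = 204
Cyclic? Yes (gcd=1)

|ℤ_17×ℤ_12| = 204, max element order = 204


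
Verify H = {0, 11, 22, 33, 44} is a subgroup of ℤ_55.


Subgroup test for H = {0, 11, 22, 33, 44} in (ℤ_55, +):
(1) 0 ∈ H? Yes
(2) Closure: for all a,b ∈ H, (a+b) mod 55 ∈ H? Yes
(3) Inverses: for all a ∈ H, -a mod 55 ∈ H? Yes

Yes, H is a subgroup of ℤ_55


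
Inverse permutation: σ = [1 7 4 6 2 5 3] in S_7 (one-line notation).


To find σ⁻¹, swap domain and range:
σ(1) = 1 → σ⁻¹(1) = 1
σ(2) = 7 → σ⁻¹(7) = 2
σ(3) = 4 → σ⁻¹(4) = 3
σ(4) = 6 → σ⁻¹(6) = 4
σ(5) = 2 → σ⁻¹(2) = 5
σ(6) = 5 → σ⁻¹(5) = 6
σ(7) = 3 → σ⁻¹(3) = 7

σ⁻¹ = [1 5 7 3 6 4 2]


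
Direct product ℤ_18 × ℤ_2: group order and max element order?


|ℤ_18 × ℤ_2| = 18 × 2 = 36
Max element order = lcm(18,2) = 18
Cyclic? No (gcd=2)

|ℤ_18×ℤ_2| = 36, max element order = 18


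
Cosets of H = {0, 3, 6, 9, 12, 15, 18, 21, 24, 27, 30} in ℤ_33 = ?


H = {0, 3, 6, 9, 12, 15, 18, 21, 24, 27, 30}, |H| = 11
Number of cosets = |G|/|H| = 33/11 = 3
0 + H = {0, 3, 6, 9, 12, 15, 18, 21, 24, 27, 30}
1 + H = {1, 4, 7, 10, 13, 16, 19, 22, 25, 28, 31}
2 + H = {2, 5, 8, 11, 14, 17, 20, 23, 26, 29, 32}

Cosets: 0+H={0,3,6,9,12,15,18,21,24,27,30}; 1+H={1,4,7,10,13,16,19,22,25,28,31}; 2+H={2,5,8,11,14,17,20,23,26,29,32}


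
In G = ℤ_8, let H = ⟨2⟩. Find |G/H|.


|⟨2⟩| = n / gcd(2, 8) = 8 / 2 = 4
H is normal (ℤ_8 is abelian).
|G/H| = |G| / |H| = 8 / 4 = 2

|G/H| = 2


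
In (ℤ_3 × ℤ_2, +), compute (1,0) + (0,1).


Operation: componentwise addition mod (3, 2)
(1,0) + (0,1) = ((a₁+b₁) mod 3, (a₂+b₂) mod 2) with a = (1,0), b = (0,1)

(1,0) + (0,1) = (1,1)


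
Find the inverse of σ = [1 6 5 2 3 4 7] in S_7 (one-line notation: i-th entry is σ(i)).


To find σ⁻¹, swap domain and range:
σ(1) = 1 → σ⁻¹(1) = 1
σ(2) = 6 → σ⁻¹(6) = 2
σ(3) = 5 → σ⁻¹(5) = 3
σ(4) = 2 → σ⁻¹(2) = 4
σ(5) = 3 → σ⁻¹(3) = 5
σ(6) = 4 → σ⁻¹(4) = 6
σ(7) = 7 → σ⁻¹(7) = 7

σ⁻¹ = [1 4 5 6 3 2 7]


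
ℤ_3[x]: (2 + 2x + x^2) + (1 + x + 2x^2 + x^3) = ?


Add coefficients mod 3:
x^0: 2 + 1 = 0 (mod 3)
x^1: 2 + 1 = 0 (mod 3)
x^2: 1 + 2 = 0 (mod 3)
x^3: 0 + 1 = 1 (mod 3)
Result: x^3

f + g = x^3


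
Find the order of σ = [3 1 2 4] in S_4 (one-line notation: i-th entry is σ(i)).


Cycle decomposition: (1 3 2)
Cycle lengths: 3
Order = lcm(3) = 3

ord(σ) = 3


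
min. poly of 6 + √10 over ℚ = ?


Let α = 6 + √10. Then α - 6 = √10, so (α - 6)² = 10, giving α² - 12α + 26 = 0. Degree 2 and α ∉ ℚ, so this is the minimal polynomial.

Minimal polynomial: x² - 12x + 26


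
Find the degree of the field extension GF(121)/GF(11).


GF(121) = GF(11^2), so the extension degree is 2

[GF(121)/GF(11)] = 2


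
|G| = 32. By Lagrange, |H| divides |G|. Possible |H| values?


Lagrange's theorem: |H| divides |G|
|G| = 32
Divisors of 32: 1, 2, 4, 8, 16, 32

Possible subgroup orders: {1, 2, 4, 8, 16, 32}


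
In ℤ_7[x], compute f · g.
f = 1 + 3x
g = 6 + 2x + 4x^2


Expand and collect like terms; reduce coefficients mod 7:
x^0: 1·6 = 6 ≡ 6 (mod 7)
x^1: 1·2 + 3·6 = 20 ≡ 6 (mod 7)
x^2: 1·4 + 3·2 = 10 ≡ 3 (mod 7)
x^3: 3·4 = 12 ≡ 5 (mod 7)
Result: 6 + 6x + 3x^2 + 5x^3

f · g = 6 + 6x + 3x^2 + 5x^3


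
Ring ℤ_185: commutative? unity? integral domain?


ℤ_185 is a commutative ring with unity 1; 185 = 5×37 is composite, so 5·37 ≡ 0 gives zero divisors (not an integral domain)
Commutative: Yes
Integral domain: No
Has unity: Yes

ℤ_185: Commutative=Yes, Unity=Yes


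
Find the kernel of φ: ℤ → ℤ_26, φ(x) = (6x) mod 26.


Kernel = preimage of identity
ker(φ) = {x ∈ ℤ : 6x ≡ 0 (mod 26)}. gcd(6,26) = 2, so 6x ≡ 0 (mod 26) ⟺ x ≡ 0 (mod 26/2 = 13). Hence ker(φ) = 13ℤ

ker(φ) = 13ℤ


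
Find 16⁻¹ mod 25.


Use the extended Euclidean algorithm to write 1 = 16·s + 25·t; then s mod 25 is the inverse.
Euclidean algorithm:
  16 = 0·25 + 16
  25 = 1·16 + 9
  16 = 1·9 + 7
  9 = 1·7 + 2
  7 = 3·2 + 1
  2 = 2·1 + 0
gcd(16,25) = 1
Back-substitution gives: 16·(11) + 25·(-7) = 1
So 16⁻¹ ≡ 11 ≡ 11 (mod 25)
Check: 16 × 11 = 176 ≡ 1 (mod 25) ✓

16⁻¹ ≡ 11 (mod 25)


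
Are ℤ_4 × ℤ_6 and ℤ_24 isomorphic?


Comparing ℤ_4 × ℤ_6 and ℤ_24:
gcd(4,6) = 2 ≠ 1. Max element order in ℤ_4×ℤ_6 is lcm(4,6) = 12 < 24, so it has no element of order 24

No, ℤ_4 × ℤ_6 ≇ ℤ_24


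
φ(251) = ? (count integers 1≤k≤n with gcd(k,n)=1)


Factor n: 251 = 251
φ(n) = n · ∏(1 - 1/p) over distinct primes p | n
φ(251) = 251 · (1 - 1/251) = 250

φ(251) = 250


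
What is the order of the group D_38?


|D_n| = 2n (n rotations and n reflections)
|D_38| = 2×38 = 76

|D_38| = 76


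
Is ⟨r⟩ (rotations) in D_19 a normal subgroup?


H = ⟨r⟩ (rotations) in D_19
The rotation subgroup ⟨r⟩ has index 2 in D_19, so it is normal

Yes, normal subgroup


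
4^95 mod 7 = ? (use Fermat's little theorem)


Fermat's little theorem: if p is prime and gcd(a,p)=1, then a^(p-1) ≡ 1 (mod p)
p = 7 is prime, gcd(4,7) = 1
Reduce exponent: 95 mod 6 = 5
So 4^95 ≡ 4^5 (mod 7)
4^5 mod 7 = 2

4^95 ≡ 2 (mod 7)


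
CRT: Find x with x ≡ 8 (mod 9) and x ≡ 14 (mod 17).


m₁ = 9, m₂ = 17, gcd = 1, so CRT applies. M = m₁·m₂ = 153
Let M₁ = M/m₁ = 17, M₂ = M/m₂ = 9
Find y₁ ≡ M₁⁻¹ (mod m₁): 17⁻¹ ≡ 8 (mod 9)
Find y₂ ≡ M₂⁻¹ (mod m₂): 9⁻¹ ≡ 2 (mod 17)
x = a₁·M₁·y₁ + a₂·M₂·y₂ = 8·17·8 + 14·9·2 = 1340
Reduce mod 153: x ≡ 116
Check: 116 mod 9 = 8 ✓, 116 mod 17 = 14 ✓

x ≡ 116 (mod 153)


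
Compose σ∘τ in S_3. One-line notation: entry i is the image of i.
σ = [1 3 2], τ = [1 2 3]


σ∘τ: apply τ first, then σ
1 →τ 1 →σ 1
2 →τ 2 →σ 3
3 →τ 3 →σ 2

σ∘τ = [1 3 2]


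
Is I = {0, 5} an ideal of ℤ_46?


Check ideal conditions for I = {0, 5} in ℤ_46:
(1) I is an additive subgroup? No
(2) For r ∈ ℤ_46 and a ∈ I: r·a ∈ I? No  [counterexample: r=2, a=5, r·a mod 46 = 10 ∉ I]

No, I is not an ideal of ℤ_46


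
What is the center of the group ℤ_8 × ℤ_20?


Z(G) = {g ∈ G | gx = xg for all x ∈ G}
Direct product of abelian groups is abelian, so Z(G) = G

Z(ℤ_8 × ℤ_20) = ℤ_8 × ℤ_20


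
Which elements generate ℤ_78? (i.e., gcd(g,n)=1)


g generates ℤ_n iff gcd(g,n) = 1
Prime factors of 78: 2, 3, 13
Generators are g ∈ {1,...,77} not divisible by any of these primes.
Generators: {1, 5, 7, 11, 17, 19, 23, 25, 29, 31, 35, 37, 41, 43, 47, 49, 53, 55, 59, 61, 67, 71, 73, 77}
Number of generators = φ(78) = 24

Generators of ℤ_78 = {1, 5, 7, 11, 17, 19, 23, 25, 29, 31, 35, 37, 41, 43, 47, 49, 53, 55, 59, 61, 67, 71, 73, 77}


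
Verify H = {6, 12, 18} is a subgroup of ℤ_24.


Subgroup test for H = {6, 12, 18} in (ℤ_24, +):
(1) 0 ∈ H? No
(2) Closure: for all a,b ∈ H, (a+b) mod 24 ∈ H? No  [counterexample: 6 + 18 = 0 ∉ H]
(3) Inverses: for all a ∈ H, -a mod 24 ∈ H? Yes

No, H is not a subgroup of ℤ_24


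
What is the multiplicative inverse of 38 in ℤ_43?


Use the extended Euclidean algorithm to write 1 = 38·s + 43·t; then s mod 43 is the inverse.
Euclidean algorithm:
  38 = 0·43 + 38
  43 = 1·38 + 5
  38 = 7·5 + 3
  5 = 1·3 + 2
  3 = 1·2 + 1
  2 = 2·1 + 0
gcd(38,43) = 1
Back-substitution gives: 38·(17) + 43·(-15) = 1
So 38⁻¹ ≡ 17 ≡ 17 (mod 43)
Check: 38 × 17 = 646 ≡ 1 (mod 43) ✓

38⁻¹ ≡ 17 (mod 43)


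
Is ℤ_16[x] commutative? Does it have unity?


ℤ_16 has zero divisors (2·8 ≡ 0), and these lift to constant zero divisors in ℤ_16[x]; so not an integral domain
Commutative: Yes
Integral domain: No
Has unity: Yes

ℤ_16[x]: Commutative=Yes, Unity=Yes


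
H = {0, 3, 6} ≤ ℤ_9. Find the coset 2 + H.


2 + H = {2 + h (mod 9) : h ∈ H}
2+0=2, 2+3=5, 2+6=8

2 + H = {2, 5, 8}


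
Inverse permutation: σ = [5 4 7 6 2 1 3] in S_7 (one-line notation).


To find σ⁻¹, swap domain and range:
σ(1) = 5 → σ⁻¹(5) = 1
σ(2) = 4 → σ⁻¹(4) = 2
σ(3) = 7 → σ⁻¹(7) = 3
σ(4) = 6 → σ⁻¹(6) = 4
σ(5) = 2 → σ⁻¹(2) = 5
σ(6) = 1 → σ⁻¹(1) = 6
σ(7) = 3 → σ⁻¹(3) = 7

σ⁻¹ = [6 5 7 2 1 4 3]


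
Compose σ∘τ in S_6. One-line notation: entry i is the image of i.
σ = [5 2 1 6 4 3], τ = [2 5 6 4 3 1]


σ∘τ: apply τ first, then σ
1 →τ 2 →σ 2
2 →τ 5 →σ 4
3 →τ 6 →σ 3
4 →τ 4 →σ 6
5 →τ 3 →σ 1
6 →τ 1 →σ 5

σ∘τ = [2 4 3 6 1 5]


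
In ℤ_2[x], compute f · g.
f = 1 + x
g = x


Expand and collect like terms; reduce coefficients mod 2:
x^0: 1·0 = 0 ≡ 0 (mod 2)
x^1: 1·1 + 1·0 = 1 ≡ 1 (mod 2)
x^2: 1·1 = 1 ≡ 1 (mod 2)
Result: x + x^2

f · g = x + x^2


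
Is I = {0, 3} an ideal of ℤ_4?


Check ideal conditions for I = {0, 3} in ℤ_4:
(1) I is an additive subgroup? No
(2) For r ∈ ℤ_4 and a ∈ I: r·a ∈ I? No  [counterexample: r=2, a=3, r·a mod 4 = 2 ∉ I]

No, I is not an ideal of ℤ_4


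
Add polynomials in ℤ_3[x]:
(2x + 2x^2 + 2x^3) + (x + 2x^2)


Add coefficients mod 3:
x^0: 0 + 0 = 0 (mod 3)
x^1: 2 + 1 = 0 (mod 3)
x^2: 2 + 2 = 1 (mod 3)
x^3: 2 + 0 = 2 (mod 3)
Result: x^2 + 2x^3

f + g = x^2 + 2x^3


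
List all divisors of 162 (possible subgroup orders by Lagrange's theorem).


Lagrange's theorem: |H| divides |G|
|G| = 162
Divisors of 162: 1, 2, 3, 6, 9, 18, 27, 54, 81, 162

Possible subgroup orders: {1, 2, 3, 6, 9, 18, 27, 54, 81, 162}


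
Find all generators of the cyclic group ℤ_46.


g generates ℤ_n iff gcd(g,n) = 1
Prime factors of 46: 2, 23
Generators are g ∈ {1,...,45} not divisible by any of these primes.
Generators: {1, 3, 5, 7, 9, 11, 13, 15, 17, 19, 21, 25, 27, 29, 31, 33, 35, 37, 39, 41, 43, 45}
Number of generators = φ(46) = 22

Generators of ℤ_46 = {1, 3, 5, 7, 9, 11, 13, 15, 17, 19, 21, 25, 27, 29, 31, 33, 35, 37, 39, 41, 43, 45}


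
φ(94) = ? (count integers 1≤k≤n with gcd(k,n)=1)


Factor n: 94 = 2 × 47
φ(n) = n · ∏(1 - 1/p) over distinct primes p | n
φ(94) = 94 · (1 - 1/2) · (1 - 1/47) = 46

φ(94) = 46


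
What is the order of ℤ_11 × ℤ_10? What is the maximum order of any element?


|ℤ_11 × ℤ_10| = 11 × 10 = 110
Max element order = lcm(11,10) = 110
Cyclic? Yes (gcd=1)

|ℤ_11×ℤ_10| = 110, max element order = 110


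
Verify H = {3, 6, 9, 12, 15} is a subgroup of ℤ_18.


Subgroup test for H = {3, 6, 9, 12, 15} in (ℤ_18, +):
(1) 0 ∈ H? No
(2) Closure: for all a,b ∈ H, (a+b) mod 18 ∈ H? No  [counterexample: 3 + 15 = 0 ∉ H]
(3) Inverses: for all a ∈ H, -a mod 18 ∈ H? Yes

No, H is not a subgroup of ℤ_18


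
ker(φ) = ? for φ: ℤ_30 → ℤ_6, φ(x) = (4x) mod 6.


Kernel = preimage of identity
ker(φ) = {x ∈ ℤ_30 : 4x ≡ 0 (mod 6)}. Since 6 | 30, φ is well-defined. The kernel is the cyclic subgroup ⟨3⟩ of ℤ_30 (order 10), i.e. {0, 3, 6, 9, 12, 15, 18, 21, 24, 27}

ker(φ) = {0, 3, 6, 9, 12, 15, 18, 21, 24, 27}


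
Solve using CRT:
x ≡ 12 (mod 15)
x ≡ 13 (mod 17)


m₁ = 15, m₂ = 17, gcd = 1, so CRT applies. M = m₁·m₂ = 255
Let M₁ = M/m₁ = 17, M₂ = M/m₂ = 15
Find y₁ ≡ M₁⁻¹ (mod m₁): 17⁻¹ ≡ 8 (mod 15)
Find y₂ ≡ M₂⁻¹ (mod m₂): 15⁻¹ ≡ 8 (mod 17)
x = a₁·M₁·y₁ + a₂·M₂·y₂ = 12·17·8 + 13·15·8 = 3192
Reduce mod 255: x ≡ 132
Check: 132 mod 15 = 12 ✓, 132 mod 17 = 13 ✓

x ≡ 132 (mod 255)


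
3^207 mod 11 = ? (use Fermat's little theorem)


Fermat's little theorem: if p is prime and gcd(a,p)=1, then a^(p-1) ≡ 1 (mod p)
p = 11 is prime, gcd(3,11) = 1
Reduce exponent: 207 mod 10 = 7
So 3^207 ≡ 3^7 (mod 11)
3^7 mod 11 = 9

3^207 ≡ 9 (mod 11)


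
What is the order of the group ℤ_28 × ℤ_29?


|A × B| = |A| · |B|
|ℤ_28 × ℤ_29| = 28 × 29 = 812

|ℤ_28 × ℤ_29| = 812


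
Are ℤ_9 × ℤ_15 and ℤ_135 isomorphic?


Comparing ℤ_9 × ℤ_15 and ℤ_135:
gcd(9,15) = 3 ≠ 1. Max element order in ℤ_9×ℤ_15 is lcm(9,15) = 45 < 135, so it has no element of order 135

No, ℤ_9 × ℤ_15 ≇ ℤ_135


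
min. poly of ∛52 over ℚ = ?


∛52 satisfies x³ - 52 = 0, irreducible over ℚ (no rational root; 52 is not a perfect cube)

Minimal polynomial: x³ - 52


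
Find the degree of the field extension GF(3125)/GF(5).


GF(3125) = GF(5^5), so the extension degree is 5

[GF(3125)/GF(5)] = 5


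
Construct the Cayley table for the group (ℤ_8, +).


Elements: {0, 1, 2, 3, 4, 5, 6, 7}
Operation: addition mod 8
Entry (a, b) = (a + b) mod 8

Cayley table:
  | 0 | 1 | 2 | 3 | 4 | 5 | 6 | 7
0 | 0 | 1 | 2 | 3 | 4 | 5 | 6 | 7
1 | 1 | 2 | 3 | 4 | 5 | 6 | 7 | 0
2 | 2 | 3 | 4 | 5 | 6 | 7 | 0 | 1
3 | 3 | 4 | 5 | 6 | 7 | 0 | 1 | 2
4 | 4 | 5 | 6 | 7 | 0 | 1 | 2 | 3
5 | 5 | 6 | 7 | 0 | 1 | 2 | 3 | 4
6 | 6 | 7 | 0 | 1 | 2 | 3 | 4 | 5
7 | 7 | 0 | 1 | 2 | 3 | 4 | 5 | 6


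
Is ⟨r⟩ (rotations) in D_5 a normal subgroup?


H = ⟨r⟩ (rotations) in D_5
The rotation subgroup ⟨r⟩ has index 2 in D_5, so it is normal

Yes, normal subgroup


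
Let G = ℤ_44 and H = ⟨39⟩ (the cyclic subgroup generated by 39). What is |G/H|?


|⟨39⟩| = n / gcd(39, 44) = 44 / 1 = 44
H is normal (ℤ_44 is abelian).
|G/H| = |G| / |H| = 44 / 44 = 1

|G/H| = 1


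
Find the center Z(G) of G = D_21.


Z(G) = {g ∈ G | gx = xg for all x ∈ G}
For odd n, Z(D_n) = {e}: no nontrivial rotation commutes with all reflections

Z(D_21) = {e}


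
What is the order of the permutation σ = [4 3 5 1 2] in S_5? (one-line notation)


Cycle decomposition: (1 4) (2 3 5)
Cycle lengths: 2, 3
Order = lcm(2, 3) = 6

ord(σ) = 6


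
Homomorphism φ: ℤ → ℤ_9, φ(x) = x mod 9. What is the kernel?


Kernel = preimage of identity
ker(φ) = {x ∈ ℤ : x ≡ 0 (mod 9)} = 9ℤ = {0, ±9, ±18, ...}

ker(φ) = 9ℤ


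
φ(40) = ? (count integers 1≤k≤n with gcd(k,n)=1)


Factor n: 40 = 2^3 × 5
φ(n) = n · ∏(1 - 1/p) over distinct primes p | n
φ(40) = 40 · (1 - 1/2) · (1 - 1/5) = 16

φ(40) = 16


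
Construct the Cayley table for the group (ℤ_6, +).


Elements: {0, 1, 2, 3, 4, 5}
Operation: addition mod 6
Entry (a, b) = (a + b) mod 6

Cayley table:
  | 0 | 1 | 2 | 3 | 4 | 5
0 | 0 | 1 | 2 | 3 | 4 | 5
1 | 1 | 2 | 3 | 4 | 5 | 0
2 | 2 | 3 | 4 | 5 | 0 | 1
3 | 3 | 4 | 5 | 0 | 1 | 2
4 | 4 | 5 | 0 | 1 | 2 | 3
5 | 5 | 0 | 1 | 2 | 3 | 4


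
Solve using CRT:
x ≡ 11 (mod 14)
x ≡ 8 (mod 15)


m₁ = 14, m₂ = 15, gcd = 1, so CRT applies. M = m₁·m₂ = 210
Let M₁ = M/m₁ = 15, M₂ = M/m₂ = 14
Find y₁ ≡ M₁⁻¹ (mod m₁): 15⁻¹ ≡ 1 (mod 14)
Find y₂ ≡ M₂⁻¹ (mod m₂): 14⁻¹ ≡ 14 (mod 15)
x = a₁·M₁·y₁ + a₂·M₂·y₂ = 11·15·1 + 8·14·14 = 1733
Reduce mod 210: x ≡ 53
Check: 53 mod 14 = 11 ✓, 53 mod 15 = 8 ✓

x ≡ 53 (mod 210)


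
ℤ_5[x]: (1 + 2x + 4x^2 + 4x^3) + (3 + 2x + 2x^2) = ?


Add coefficients mod 5:
x^0: 1 + 3 = 4 (mod 5)
x^1: 2 + 2 = 4 (mod 5)
x^2: 4 + 2 = 1 (mod 5)
x^3: 4 + 0 = 4 (mod 5)
Result: 4 + 4x + x^2 + 4x^3

f + g = 4 + 4x + x^2 + 4x^3


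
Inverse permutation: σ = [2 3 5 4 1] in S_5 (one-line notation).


To find σ⁻¹, swap domain and range:
σ(1) = 2 → σ⁻¹(2) = 1
σ(2) = 3 → σ⁻¹(3) = 2
σ(3) = 5 → σ⁻¹(5) = 3
σ(4) = 4 → σ⁻¹(4) = 4
σ(5) = 1 → σ⁻¹(1) = 5

σ⁻¹ = [5 1 2 4 3]


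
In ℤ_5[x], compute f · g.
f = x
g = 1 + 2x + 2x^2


Expand and collect like terms; reduce coefficients mod 5:
x^0: 0·1 = 0 ≡ 0 (mod 5)
x^1: 0·2 + 1·1 = 1 ≡ 1 (mod 5)
x^2: 0·2 + 1·2 = 2 ≡ 2 (mod 5)
x^3: 1·2 = 2 ≡ 2 (mod 5)
Result: x + 2x^2 + 2x^3

f · g = x + 2x^2 + 2x^3


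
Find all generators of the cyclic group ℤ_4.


g generates ℤ_n iff gcd(g,n) = 1
Checking each g ∈ {1,...,3}:
gcd(1,4) = 1
gcd(2,4) = 2
gcd(3,4) = 1
Generators: {1, 3}
Number of generators = φ(4) = 2

Generators of ℤ_4 = {1, 3}


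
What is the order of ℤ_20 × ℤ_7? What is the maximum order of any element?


|ℤ_20 × ℤ_7| = 20 × 7 = 140
Max element order = lcm(20,7) = 140
Cyclic? Yes (gcd=1)

|ℤ_20×ℤ_7| = 140, max element order = 140


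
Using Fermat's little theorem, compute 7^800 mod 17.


Fermat's little theorem: if p is prime and gcd(a,p)=1, then a^(p-1) ≡ 1 (mod p)
p = 17 is prime, gcd(7,17) = 1
Reduce exponent: 800 mod 16 = 0
So 7^800 ≡ 7^0 (mod 17)
7^0 = 1

7^800 ≡ 1 (mod 17)


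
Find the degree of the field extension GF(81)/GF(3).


GF(81) = GF(3^4), so the extension degree is 4

[GF(81)/GF(3)] = 4


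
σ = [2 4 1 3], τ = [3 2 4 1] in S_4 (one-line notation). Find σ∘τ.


σ∘τ: apply τ first, then σ
1 →τ 3 →σ 1
2 →τ 2 →σ 4
3 →τ 4 →σ 3
4 →τ 1 →σ 2

σ∘τ = [1 4 3 2]


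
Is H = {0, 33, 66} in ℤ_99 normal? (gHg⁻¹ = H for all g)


H = {0, 33, 66} in ℤ_99
ℤ_99 is abelian; every subgroup of an abelian group is normal

Yes, normal subgroup


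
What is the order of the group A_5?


|A_n| = n!/2 (even permutations)
|A_5| = 5!/2 = 120/2 = 60

|A_5| = 60


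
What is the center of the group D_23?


Z(G) = {g ∈ G | gx = xg for all x ∈ G}
For odd n, Z(D_n) = {e}: no nontrivial rotation commutes with all reflections

Z(D_23) = {e}


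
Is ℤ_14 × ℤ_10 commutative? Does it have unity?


Direct product ring; commutative with unity (1,1); but (1,0)·(0,1) = (0,0) gives zero divisors, so not an integral domain
Commutative: Yes
Integral domain: No
Has unity: Yes

ℤ_14 × ℤ_10: Commutative=Yes, Unity=Yes


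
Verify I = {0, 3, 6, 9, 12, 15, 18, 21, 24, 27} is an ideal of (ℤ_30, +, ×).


Check ideal conditions for I = {0, 3, 6, 9, 12, 15, 18, 21, 24, 27} in ℤ_30:
(1) I is an additive subgroup? Yes
(2) For r ∈ ℤ_30 and a ∈ I: r·a ∈ I? Yes

Yes, I is an ideal of ℤ_30


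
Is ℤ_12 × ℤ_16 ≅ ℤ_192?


Comparing ℤ_12 × ℤ_16 and ℤ_192:
gcd(12,16) = 4 ≠ 1. Max element order in ℤ_12×ℤ_16 is lcm(12,16) = 48 < 192, so it has no element of order 192

No, ℤ_12 × ℤ_16 ≇ ℤ_192


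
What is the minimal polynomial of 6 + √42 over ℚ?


Let α = 6 + √42. Then α - 6 = √42, so (α - 6)² = 42, giving α² - 12α - 6 = 0. Degree 2 and α ∉ ℚ, so this is the minimal polynomial.

Minimal polynomial: x² - 12x - 6


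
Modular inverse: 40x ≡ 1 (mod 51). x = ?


Use the extended Euclidean algorithm to write 1 = 40·s + 51·t; then s mod 51 is the inverse.
Euclidean algorithm:
  40 = 0·51 + 40
  51 = 1·40 + 11
  40 = 3·11 + 7
  11 = 1·7 + 4
  7 = 1·4 + 3
  4 = 1·3 + 1
  3 = 3·1 + 0
gcd(40,51) = 1
Back-substitution gives: 40·(-14) + 51·(11) = 1
So 40⁻¹ ≡ -14 ≡ 37 (mod 51)
Check: 40 × 37 = 1480 ≡ 1 (mod 51) ✓

40⁻¹ ≡ 37 (mod 51)


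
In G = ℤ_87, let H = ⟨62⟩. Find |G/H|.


|⟨62⟩| = n / gcd(62, 87) = 87 / 1 = 87
H is normal (ℤ_87 is abelian).
|G/H| = |G| / |H| = 87 / 87 = 1

|G/H| = 1


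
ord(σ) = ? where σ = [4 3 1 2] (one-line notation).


Cycle decomposition: (1 4 2 3)
Cycle lengths: 4
Order = lcm(4) = 4

ord(σ) = 4


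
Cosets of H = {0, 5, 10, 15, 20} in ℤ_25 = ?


H = {0, 5, 10, 15, 20}, |H| = 5
Number of cosets = |G|/|H| = 25/5 = 5
0 + H = {0, 5, 10, 15, 20}
1 + H = {1, 6, 11, 16, 21}
2 + H = {2, 7, 12, 17, 22}
3 + H = {3, 8, 13, 18, 23}
4 + H = {4, 9, 14, 19, 24}

Cosets: 0+H={0,5,10,15,20}; 1+H={1,6,11,16,21}; 2+H={2,7,12,17,22}; 3+H={3,8,13,18,23}; 4+H={4,9,14,19,24}


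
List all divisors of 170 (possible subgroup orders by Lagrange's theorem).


Lagrange's theorem: |H| divides |G|
|G| = 170
Divisors of 170: 1, 2, 5, 10, 17, 34, 85, 170

Possible subgroup orders: {1, 2, 5, 10, 17, 34, 85, 170}


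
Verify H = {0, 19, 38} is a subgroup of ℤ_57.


Subgroup test for H = {0, 19, 38} in (ℤ_57, +):
(1) 0 ∈ H? Yes
(2) Closure: for all a,b ∈ H, (a+b) mod 57 ∈ H? Yes
(3) Inverses: for all a ∈ H, -a mod 57 ∈ H? Yes

Yes, H is a subgroup of ℤ_57


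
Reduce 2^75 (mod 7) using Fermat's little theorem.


Fermat's little theorem: if p is prime and gcd(a,p)=1, then a^(p-1) ≡ 1 (mod p)
p = 7 is prime, gcd(2,7) = 1
Reduce exponent: 75 mod 6 = 3
So 2^75 ≡ 2^3 (mod 7)
2^3 mod 7 = 1

2^75 ≡ 1 (mod 7)


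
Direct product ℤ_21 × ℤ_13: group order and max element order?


|ℤ_21 × ℤ_13| = 21 × 13 = 273
Max element order = lcm(21,13) = 273
Cyclic? Yes (gcd=1)

|ℤ_21×ℤ_13| = 273, max element order = 273


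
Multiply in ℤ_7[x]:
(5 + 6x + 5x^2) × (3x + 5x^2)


Expand and collect like terms; reduce coefficients mod 7:
x^0: 5·0 = 0 ≡ 0 (mod 7)
x^1: 5·3 + 6·0 = 15 ≡ 1 (mod 7)
x^2: 5·5 + 6·3 + 5·0 = 43 ≡ 1 (mod 7)
x^3: 6·5 + 5·3 = 45 ≡ 3 (mod 7)
x^4: 5·5 = 25 ≡ 4 (mod 7)
Result: x + x^2 + 3x^3 + 4x^4

f · g = x + x^2 + 3x^3 + 4x^4


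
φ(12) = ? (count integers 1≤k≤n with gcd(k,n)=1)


φ(n) = count of k ∈ {1,...,n} with gcd(k,n)=1
Coprimes to 12: {1, 5, 7, 11}
Count: 4

φ(12) = 4


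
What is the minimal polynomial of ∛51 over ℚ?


∛51 satisfies x³ - 51 = 0, irreducible over ℚ (no rational root; 51 is not a perfect cube)

Minimal polynomial: x³ - 51


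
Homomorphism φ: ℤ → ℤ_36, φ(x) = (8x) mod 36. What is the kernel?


Kernel = preimage of identity
ker(φ) = {x ∈ ℤ : 8x ≡ 0 (mod 36)}. gcd(8,36) = 4, so 8x ≡ 0 (mod 36) ⟺ x ≡ 0 (mod 36/4 = 9). Hence ker(φ) = 9ℤ

ker(φ) = 9ℤ


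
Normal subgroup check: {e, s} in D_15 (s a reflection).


H = {e, s} in D_15 (s a reflection)
r·s·r⁻¹ = sr⁻² ≠ s for n ≥ 3, so {e, s} is not closed under conjugation

No, not a normal subgroup


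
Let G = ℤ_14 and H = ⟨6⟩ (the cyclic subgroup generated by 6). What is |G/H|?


|⟨6⟩| = n / gcd(6, 14) = 14 / 2 = 7
H is normal (ℤ_14 is abelian).
|G/H| = |G| / |H| = 14 / 7 = 2

|G/H| = 2


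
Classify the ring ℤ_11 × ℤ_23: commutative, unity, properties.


Direct product ring; commutative with unity (1,1); but (1,0)·(0,1) = (0,0) gives zero divisors, so not an integral domain
Commutative: Yes
Integral domain: No
Has unity: Yes

ℤ_11 × ℤ_23: Commutative=Yes, Unity=Yes


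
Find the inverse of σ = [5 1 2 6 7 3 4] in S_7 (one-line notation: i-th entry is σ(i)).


To find σ⁻¹, swap domain and range:
σ(1) = 5 → σ⁻¹(5) = 1
σ(2) = 1 → σ⁻¹(1) = 2
σ(3) = 2 → σ⁻¹(2) = 3
σ(4) = 6 → σ⁻¹(6) = 4
σ(5) = 7 → σ⁻¹(7) = 5
σ(6) = 3 → σ⁻¹(3) = 6
σ(7) = 4 → σ⁻¹(4) = 7

σ⁻¹ = [2 3 6 7 1 4 5]


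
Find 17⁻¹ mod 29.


Use the extended Euclidean algorithm to write 1 = 17·s + 29·t; then s mod 29 is the inverse.
Euclidean algorithm:
  17 = 0·29 + 17
  29 = 1·17 + 12
  17 = 1·12 + 5
  12 = 2·5 + 2
  5 = 2·2 + 1
  2 = 2·1 + 0
gcd(17,29) = 1
Back-substitution gives: 17·(12) + 29·(-7) = 1
So 17⁻¹ ≡ 12 ≡ 12 (mod 29)
Check: 17 × 12 = 204 ≡ 1 (mod 29) ✓

17⁻¹ ≡ 12 (mod 29)


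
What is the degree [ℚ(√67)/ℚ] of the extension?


√67 has minimal polynomial x² - 67 (irreducible over ℚ since 67 is squarefree)

[ℚ(√67)/ℚ] = 2


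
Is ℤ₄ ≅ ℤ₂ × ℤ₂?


Comparing ℤ₄ and ℤ₂ × ℤ₂:
ℤ₄ has an element of order 4; ℤ₂×ℤ₂ has exponent 2

No, ℤ₄ ≇ ℤ₂ × ℤ₂


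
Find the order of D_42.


|D_n| = 2n (n rotations and n reflections)
|D_42| = 2×42 = 84

|D_42| = 84


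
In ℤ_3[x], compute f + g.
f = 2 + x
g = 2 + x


Add coefficients mod 3:
x^0: 2 + 2 = 1 (mod 3)
x^1: 1 + 1 = 2 (mod 3)
Result: 1 + 2x

f + g = 1 + 2x


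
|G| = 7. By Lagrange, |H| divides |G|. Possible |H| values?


Lagrange's theorem: |H| divides |G|
|G| = 7
Divisors of 7: 1, 7

Possible subgroup orders: {1, 7}


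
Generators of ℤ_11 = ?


g generates ℤ_n iff gcd(g,n) = 1
Checking each g ∈ {1,...,10}:
gcd(1,11) = 1
gcd(2,11) = 1
gcd(3,11) = 1
gcd(4,11) = 1
gcd(5,11) = 1
gcd(6,11) = 1
gcd(7,11) = 1
gcd(8,11) = 1
gcd(9,11) = 1
gcd(10,11) = 1
Generators: {1, 2, 3, 4, 5, 6, 7, 8, 9, 10}
Number of generators = φ(11) = 10

Generators of ℤ_11 = {1, 2, 3, 4, 5, 6, 7, 8, 9, 10}


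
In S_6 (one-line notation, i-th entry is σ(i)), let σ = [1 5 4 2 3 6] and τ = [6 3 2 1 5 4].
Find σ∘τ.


σ∘τ: apply τ first, then σ
1 →τ 6 →σ 6
2 →τ 3 →σ 4
3 →τ 2 →σ 5
4 →τ 1 →σ 1
5 →τ 5 →σ 3
6 →τ 4 →σ 2

σ∘τ = [6 4 5 1 3 2]


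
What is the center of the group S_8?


Z(G) = {g ∈ G | gx = xg for all x ∈ G}
S_n is non-abelian for n ≥ 3; Z(S_8) is trivial

Z(S_8) = {e}


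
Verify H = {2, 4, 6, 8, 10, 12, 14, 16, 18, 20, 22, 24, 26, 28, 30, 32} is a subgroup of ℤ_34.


Subgroup test for H = {2, 4, 6, 8, 10, 12, 14, 16, 18, 20, 22, 24, 26, 28, 30, 32} in (ℤ_34, +):
(1) 0 ∈ H? No
(2) Closure: for all a,b ∈ H, (a+b) mod 34 ∈ H? No  [counterexample: 2 + 32 = 0 ∉ H]
(3) Inverses: for all a ∈ H, -a mod 34 ∈ H? Yes

No, H is not a subgroup of ℤ_34


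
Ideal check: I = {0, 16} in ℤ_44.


Check ideal conditions for I = {0, 16} in ℤ_44:
(1) I is an additive subgroup? No
(2) For r ∈ ℤ_44 and a ∈ I: r·a ∈ I? No  [counterexample: r=2, a=16, r·a mod 44 = 32 ∉ I]

No, I is not an ideal of ℤ_44


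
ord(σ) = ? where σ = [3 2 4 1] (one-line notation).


Cycle decomposition: (1 3 4)
Cycle lengths: 3
Order = lcm(3) = 3

ord(σ) = 3


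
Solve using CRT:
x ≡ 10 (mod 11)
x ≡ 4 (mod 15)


m₁ = 11, m₂ = 15, gcd = 1, so CRT applies. M = m₁·m₂ = 165
Let M₁ = M/m₁ = 15, M₂ = M/m₂ = 11
Find y₁ ≡ M₁⁻¹ (mod m₁): 15⁻¹ ≡ 3 (mod 11)
Find y₂ ≡ M₂⁻¹ (mod m₂): 11⁻¹ ≡ 11 (mod 15)
x = a₁·M₁·y₁ + a₂·M₂·y₂ = 10·15·3 + 4·11·11 = 934
Reduce mod 165: x ≡ 109
Check: 109 mod 11 = 10 ✓, 109 mod 15 = 4 ✓

x ≡ 109 (mod 165)


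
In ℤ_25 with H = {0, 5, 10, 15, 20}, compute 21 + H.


21 + H = {21 + h (mod 25) : h ∈ H}
21+0=21, 21+5=1, 21+10=6, 21+15=11, 21+20=16
21 + H = {1, 6, 11, 16, 21} = 1 + H

21 + H = {1, 6, 11, 16, 21}


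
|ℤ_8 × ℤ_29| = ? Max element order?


|ℤ_8 × ℤ_29| = 8 × 29 = 232
Max element order = lcm(8,29) = 232
Cyclic? Yes (gcd=1)

|ℤ_8×ℤ_29| = 232, max element order = 232


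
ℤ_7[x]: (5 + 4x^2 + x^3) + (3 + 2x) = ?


Add coefficients mod 7:
x^0: 5 + 3 = 1 (mod 7)
x^1: 0 + 2 = 2 (mod 7)
x^2: 4 + 0 = 4 (mod 7)
x^3: 1 + 0 = 1 (mod 7)
Result: 1 + 2x + 4x^2 + x^3

f + g = 1 + 2x + 4x^2 + x^3


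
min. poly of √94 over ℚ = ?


√94 satisfies x² - 94 = 0, irreducible over ℚ since 94 is squarefree

Minimal polynomial: x² - 94


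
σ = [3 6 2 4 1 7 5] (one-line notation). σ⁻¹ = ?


To find σ⁻¹, swap domain and range:
σ(1) = 3 → σ⁻¹(3) = 1
σ(2) = 6 → σ⁻¹(6) = 2
σ(3) = 2 → σ⁻¹(2) = 3
σ(4) = 4 → σ⁻¹(4) = 4
σ(5) = 1 → σ⁻¹(1) = 5
σ(6) = 7 → σ⁻¹(7) = 6
σ(7) = 5 → σ⁻¹(5) = 7

σ⁻¹ = [5 3 1 4 7 2 6]


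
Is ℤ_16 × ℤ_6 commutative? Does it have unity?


Direct product ring; commutative with unity (1,1); but (1,0)·(0,1) = (0,0) gives zero divisors, so not an integral domain
Commutative: Yes
Integral domain: No
Has unity: Yes

ℤ_16 × ℤ_6: Commutative=Yes, Unity=Yes


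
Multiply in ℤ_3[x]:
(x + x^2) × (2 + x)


Expand and collect like terms; reduce coefficients mod 3:
x^0: 0·2 = 0 ≡ 0 (mod 3)
x^1: 0·1 + 1·2 = 2 ≡ 2 (mod 3)
x^2: 1·1 + 1·2 = 3 ≡ 0 (mod 3)
x^3: 1·1 = 1 ≡ 1 (mod 3)
Result: 2x + x^3

f · g = 2x + x^3


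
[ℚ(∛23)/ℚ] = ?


∛23 has minimal polynomial x³ - 23 (irreducible over ℚ since 23 is not a perfect cube)

[ℚ(∛23)/ℚ] = 3


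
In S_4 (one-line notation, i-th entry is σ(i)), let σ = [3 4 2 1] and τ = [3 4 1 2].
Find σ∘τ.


σ∘τ: apply τ first, then σ
1 →τ 3 →σ 2
2 →τ 4 →σ 1
3 →τ 1 →σ 3
4 →τ 2 →σ 4

σ∘τ = [2 1 3 4]


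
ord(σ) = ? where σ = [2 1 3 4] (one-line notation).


Cycle decomposition: (1 2)
Cycle lengths: 2
Order = lcm(2) = 2

ord(σ) = 2


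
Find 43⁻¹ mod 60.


Use the extended Euclidean algorithm to write 1 = 43·s + 60·t; then s mod 60 is the inverse.
Euclidean algorithm:
  43 = 0·60 + 43
  60 = 1·43 + 17
  43 = 2·17 + 9
  17 = 1·9 + 8
  9 = 1·8 + 1
  8 = 8·1 + 0
gcd(43,60) = 1
Back-substitution gives: 43·(7) + 60·(-5) = 1
So 43⁻¹ ≡ 7 ≡ 7 (mod 60)
Check: 43 × 7 = 301 ≡ 1 (mod 60) ✓

43⁻¹ ≡ 7 (mod 60)


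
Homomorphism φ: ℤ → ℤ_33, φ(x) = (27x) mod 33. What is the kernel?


Kernel = preimage of identity
ker(φ) = {x ∈ ℤ : 27x ≡ 0 (mod 33)}. gcd(27,33) = 3, so 27x ≡ 0 (mod 33) ⟺ x ≡ 0 (mod 33/3 = 11). Hence ker(φ) = 11ℤ

ker(φ) = 11ℤ


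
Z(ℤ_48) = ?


Z(G) = {g ∈ G | gx = xg for all x ∈ G}
ℤ_48 is abelian, so Z(G) = G

Z(ℤ_48) = ℤ_48


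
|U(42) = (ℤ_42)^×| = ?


U(n) is the group of units mod n; |U(n)| = φ(n)
|U(42)| = φ(42) = 12

|U(42) = (ℤ_42)^×| = 12


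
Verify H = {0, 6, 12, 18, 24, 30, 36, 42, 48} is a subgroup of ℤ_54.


Subgroup test for H = {0, 6, 12, 18, 24, 30, 36, 42, 48} in (ℤ_54, +):
(1) 0 ∈ H? Yes
(2) Closure: for all a,b ∈ H, (a+b) mod 54 ∈ H? Yes
(3) Inverses: for all a ∈ H, -a mod 54 ∈ H? Yes

Yes, H is a subgroup of ℤ_54


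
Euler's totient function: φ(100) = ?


Factor n: 100 = 2^2 × 5^2
φ(n) = n · ∏(1 - 1/p) over distinct primes p | n
φ(100) = 100 · (1 - 1/2) · (1 - 1/5) = 40

φ(100) = 40


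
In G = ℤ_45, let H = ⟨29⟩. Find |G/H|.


|⟨29⟩| = n / gcd(29, 45) = 45 / 1 = 45
H is normal (ℤ_45 is abelian).
|G/H| = |G| / |H| = 45 / 45 = 1

|G/H| = 1


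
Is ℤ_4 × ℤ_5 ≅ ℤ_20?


Comparing ℤ_4 × ℤ_5 and ℤ_20:
gcd(4,5) = 1, so ℤ_4 × ℤ_5 ≅ ℤ_20 (CRT)

Yes, ℤ_4 × ℤ_5 ≅ ℤ_20


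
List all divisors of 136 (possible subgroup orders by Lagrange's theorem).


Lagrange's theorem: |H| divides |G|
|G| = 136
Divisors of 136: 1, 2, 4, 8, 17, 34, 68, 136

Possible subgroup orders: {1, 2, 4, 8, 17, 34, 68, 136}


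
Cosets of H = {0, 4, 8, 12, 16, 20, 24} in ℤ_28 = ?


H = {0, 4, 8, 12, 16, 20, 24}, |H| = 7
Number of cosets = |G|/|H| = 28/7 = 4
0 + H = {0, 4, 8, 12, 16, 20, 24}
1 + H = {1, 5, 9, 13, 17, 21, 25}
2 + H = {2, 6, 10, 14, 18, 22, 26}
3 + H = {3, 7, 11, 15, 19, 23, 27}

Cosets: 0+H={0,4,8,12,16,20,24}; 1+H={1,5,9,13,17,21,25}; 2+H={2,6,10,14,18,22,26}; 3+H={3,7,11,15,19,23,27}


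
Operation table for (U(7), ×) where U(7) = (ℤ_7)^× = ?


Elements: {1, 2, 3, 4, 5, 6}
Operation: multiplication mod 7
Entry (a, b) = (a × b) mod 7

Cayley table:
  | 1 | 2 | 3 | 4 | 5 | 6
1 | 1 | 2 | 3 | 4 | 5 | 6
2 | 2 | 4 | 6 | 1 | 3 | 5
3 | 3 | 6 | 2 | 5 | 1 | 4
4 | 4 | 1 | 5 | 2 | 6 | 3
5 | 5 | 3 | 1 | 6 | 4 | 2
6 | 6 | 5 | 4 | 3 | 2 | 1


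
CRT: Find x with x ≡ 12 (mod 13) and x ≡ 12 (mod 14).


m₁ = 13, m₂ = 14, gcd = 1, so CRT applies. M = m₁·m₂ = 182
Let M₁ = M/m₁ = 14, M₂ = M/m₂ = 13
Find y₁ ≡ M₁⁻¹ (mod m₁): 14⁻¹ ≡ 1 (mod 13)
Find y₂ ≡ M₂⁻¹ (mod m₂): 13⁻¹ ≡ 13 (mod 14)
x = a₁·M₁·y₁ + a₂·M₂·y₂ = 12·14·1 + 12·13·13 = 2196
Reduce mod 182: x ≡ 12
Check: 12 mod 13 = 12 ✓, 12 mod 14 = 12 ✓

x ≡ 12 (mod 182)


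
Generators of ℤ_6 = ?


g generates ℤ_n iff gcd(g,n) = 1
Checking each g ∈ {1,...,5}:
gcd(1,6) = 1
gcd(2,6) = 2
gcd(3,6) = 3
gcd(4,6) = 2
gcd(5,6) = 1
Generators: {1, 5}
Number of generators = φ(6) = 2

Generators of ℤ_6 = {1, 5}


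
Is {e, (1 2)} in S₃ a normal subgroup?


H = {e, (1 2)} in S₃
(1 3)(1 2)(1 3)⁻¹ = (2 3) ∉ {e, (1 2)}, so it is not normal

No, not a normal subgroup


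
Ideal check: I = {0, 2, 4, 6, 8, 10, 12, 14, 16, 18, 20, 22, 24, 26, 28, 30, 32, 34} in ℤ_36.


Check ideal conditions for I = {0, 2, 4, 6, 8, 10, 12, 14, 16, 18, 20, 22, 24, 26, 28, 30, 32, 34} in ℤ_36:
(1) I is an additive subgroup? Yes
(2) For r ∈ ℤ_36 and a ∈ I: r·a ∈ I? Yes

Yes, I is an ideal of ℤ_36


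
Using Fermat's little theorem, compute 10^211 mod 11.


Fermat's little theorem: if p is prime and gcd(a,p)=1, then a^(p-1) ≡ 1 (mod p)
p = 11 is prime, gcd(10,11) = 1
Reduce exponent: 211 mod 10 = 1
So 10^211 ≡ 10^1 (mod 11)
10^1 mod 11 = 10

10^211 ≡ 10 (mod 11)


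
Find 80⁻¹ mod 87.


Use the extended Euclidean algorithm to write 1 = 80·s + 87·t; then s mod 87 is the inverse.
Euclidean algorithm:
  80 = 0·87 + 80
  87 = 1·80 + 7
  80 = 11·7 + 3
  7 = 2·3 + 1
  3 = 3·1 + 0
gcd(80,87) = 1
Back-substitution gives: 80·(-25) + 87·(23) = 1
So 80⁻¹ ≡ -25 ≡ 62 (mod 87)
Check: 80 × 62 = 4960 ≡ 1 (mod 87) ✓

80⁻¹ ≡ 62 (mod 87)


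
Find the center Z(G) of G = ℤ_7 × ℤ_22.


Z(G) = {g ∈ G | gx = xg for all x ∈ G}
Direct product of abelian groups is abelian, so Z(G) = G

Z(ℤ_7 × ℤ_22) = ℤ_7 × ℤ_22


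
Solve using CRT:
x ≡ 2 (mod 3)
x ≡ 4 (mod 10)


m₁ = 3, m₂ = 10, gcd = 1, so CRT applies. M = m₁·m₂ = 30
Let M₁ = M/m₁ = 10, M₂ = M/m₂ = 3
Find y₁ ≡ M₁⁻¹ (mod m₁): 10⁻¹ ≡ 1 (mod 3)
Find y₂ ≡ M₂⁻¹ (mod m₂): 3⁻¹ ≡ 7 (mod 10)
x = a₁·M₁·y₁ + a₂·M₂·y₂ = 2·10·1 + 4·3·7 = 104
Reduce mod 30: x ≡ 14
Check: 14 mod 3 = 2 ✓, 14 mod 10 = 4 ✓

x ≡ 14 (mod 30)


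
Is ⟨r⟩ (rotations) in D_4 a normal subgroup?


H = ⟨r⟩ (rotations) in D_4
The rotation subgroup ⟨r⟩ has index 2 in D_4, so it is normal

Yes, normal subgroup


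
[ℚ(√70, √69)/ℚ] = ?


[ℚ(√70,√69):ℚ] = [ℚ(√70,√69):ℚ(√70)]·[ℚ(√70):ℚ] = 2·2 = 4

[ℚ(√70, √69)/ℚ] = 4


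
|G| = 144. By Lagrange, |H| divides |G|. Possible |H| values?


Lagrange's theorem: |H| divides |G|
|G| = 144
Divisors of 144: 1, 2, 3, 4, 6, 8, 9, 12, 16, 18, 24, 36, 48, 72, 144

Possible subgroup orders: {1, 2, 3, 4, 6, 8, 9, 12, 16, 18, 24, 36, 48, 72, 144}


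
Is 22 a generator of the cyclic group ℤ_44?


g generates ℤ_n iff gcd(g, n) = 1
gcd(22, 44) = 22
Since gcd = 22 ≠ 1, ⟨22⟩ has order 2 < 44, so 22 is not a generator.

No, 22 does not generate ℤ_44


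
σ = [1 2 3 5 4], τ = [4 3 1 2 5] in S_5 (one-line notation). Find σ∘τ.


σ∘τ: apply τ first, then σ
1 →τ 4 →σ 5
2 →τ 3 →σ 3
3 →τ 1 →σ 1
4 →τ 2 →σ 2
5 →τ 5 →σ 4

σ∘τ = [5 3 1 2 4]
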